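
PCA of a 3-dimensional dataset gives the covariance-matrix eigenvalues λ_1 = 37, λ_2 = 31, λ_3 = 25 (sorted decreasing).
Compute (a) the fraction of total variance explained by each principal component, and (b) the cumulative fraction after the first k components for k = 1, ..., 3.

Step 1 — total variance = trace(Sigma) = Σ λ_i = 37 + 31 + 25 = 93.

Step 2 — fraction explained by component i = λ_i / Σ λ:
  PC1: 37/93 = 0.3978
  PC2: 31/93 = 0.3333
  PC3: 25/93 = 0.2688

Step 3 — cumulative fraction after k components = (λ_1 + ... + λ_k) / Σ λ:
  k = 1: 37/93 = 0.3978
  k = 2: (37 + 31)/93 = 68/93 = 0.7312
  k = 3: (37 + 31 + 25)/93 = 93/93 = 1

Summary (fraction, with percent):

explained: PC1 0.3978 (39.78%), PC2 0.3333 (33.33%), PC3 0.2688 (26.88%);  cumulative: 0.3978, 0.7312, 1


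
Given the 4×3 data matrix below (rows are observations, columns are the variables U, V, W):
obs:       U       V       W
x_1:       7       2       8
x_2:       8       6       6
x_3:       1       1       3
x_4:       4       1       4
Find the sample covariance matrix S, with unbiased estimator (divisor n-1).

Step 1 — column means:
  mean(U) = (7 + 8 + 1 + 4) / 4 = 20/4 = 5
  mean(V) = (2 + 6 + 1 + 1) / 4 = 10/4 = 2.5
  mean(W) = (8 + 6 + 3 + 4) / 4 = 21/4 = 5.25

Step 2 — sample covariance S[i,j] = (1/(n-1)) · Σ_k (x_{k,i} - mean_i) · (x_{k,j} - mean_j), with n-1 = 3.
  S[U,U] = ((2)·(2) + (3)·(3) + (-4)·(-4) + (-1)·(-1)) / 3 = 30/3 = 10
  S[U,V] = ((2)·(-0.5) + (3)·(3.5) + (-4)·(-1.5) + (-1)·(-1.5)) / 3 = 17/3 = 5.6667
  S[U,W] = ((2)·(2.75) + (3)·(0.75) + (-4)·(-2.25) + (-1)·(-1.25)) / 3 = 18/3 = 6
  S[V,V] = ((-0.5)·(-0.5) + (3.5)·(3.5) + (-1.5)·(-1.5) + (-1.5)·(-1.5)) / 3 = 17/3 = 5.6667
  S[V,W] = ((-0.5)·(2.75) + (3.5)·(0.75) + (-1.5)·(-2.25) + (-1.5)·(-1.25)) / 3 = 6.5/3 = 2.1667
  S[W,W] = ((2.75)·(2.75) + (0.75)·(0.75) + (-2.25)·(-2.25) + (-1.25)·(-1.25)) / 3 = 14.75/3 = 4.9167

S is symmetric (S[j,i] = S[i,j]). Assembling:

S = [[10, 5.6667, 6],
 [5.6667, 5.6667, 2.1667],
 [6, 2.1667, 4.9167]]


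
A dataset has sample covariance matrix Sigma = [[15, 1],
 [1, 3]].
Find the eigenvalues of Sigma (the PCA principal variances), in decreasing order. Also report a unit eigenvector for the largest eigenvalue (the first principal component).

Step 1 — characteristic polynomial of 2×2 Sigma:
  det(Sigma - λI) = λ² - trace · λ + det = 0.
  trace = 15 + 3 = 18, det = 15·3 - (1)² = 44.
Step 2 — discriminant:
  Δ = trace² - 4·det = 324 - 176 = 148.
Step 3 — eigenvalues:
  λ = (trace ± √Δ)/2 = (18 ± 12.1655)/2,
  λ_1 = 15.0828,  λ_2 = 2.9172.

Step 4 — unit eigenvector for λ_1: solve (Sigma - λ_1 I)v = 0. First row:
  (15 - 15.0828)·v_x + (1)·v_y = 0, i.e. (-0.0828)·v_x + (1)·v_y = 0,
  so v ∝ (b, λ_1 - a) = (1, 0.0828) = u.
  ||u|| = √((1)² + (0.0828)²) = √(1.0068) ≈ 1.0034,
  v_1 = u/||u|| ≈ (0.9966, 0.0825) (||v_1|| = 1).

λ_1 = 15.0828,  λ_2 = 2.9172;  v_1 ≈ (0.9966, 0.0825)


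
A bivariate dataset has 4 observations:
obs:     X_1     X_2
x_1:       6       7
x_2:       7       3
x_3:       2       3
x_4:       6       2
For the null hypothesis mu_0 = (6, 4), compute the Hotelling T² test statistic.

Step 1 — sample mean vector:
  mean(X_1) = (6 + 7 + 2 + 6) / 4 = 21/4 = 5.25
  mean(X_2) = (7 + 3 + 3 + 2) / 4 = 15/4 = 3.75
  x̄ = (5.25, 3.75),  deviation x̄ - mu_0 = (5.25, 3.75) - (6, 4) = (-0.75, -0.25).

Step 2 — sample covariance matrix, S[i,j] = (1/(n-1)) · Σ_k (x_{k,i} - mean_i) · (x_{k,j} - mean_j), divisor n-1 = 3:
  S[X_1,X_1] = ((0.75)·(0.75) + (1.75)·(1.75) + (-3.25)·(-3.25) + (0.75)·(0.75)) / 3 = 14.75/3 = 4.9167
  S[X_1,X_2] = ((0.75)·(3.25) + (1.75)·(-0.75) + (-3.25)·(-0.75) + (0.75)·(-1.75)) / 3 = 2.25/3 = 0.75
  S[X_2,X_2] = ((3.25)·(3.25) + (-0.75)·(-0.75) + (-0.75)·(-0.75) + (-1.75)·(-1.75)) / 3 = 14.75/3 = 4.9167
  S = [[4.9167, 0.75],
 [0.75, 4.9167]].

Step 3 — invert S. det(S) = 4.9167·4.9167 - (0.75)² = 23.6111.
  S^{-1} = (1/det) · [[d, -b], [-b, a]] = [[0.2082, -0.0318],
 [-0.0318, 0.2082]].

Step 4 — quadratic form (x̄ - mu_0)^T · S^{-1} · (x̄ - mu_0):
  S^{-1} · (x̄ - mu_0) = (-0.1482, -0.0282),
  (x̄ - mu_0)^T · [...] = (-0.75)·(-0.1482) + (-0.25)·(-0.0282) = 0.1182.

Step 5 — scale by n: T² = 4 · 0.1182 = 0.4729.

T² ≈ 0.4729


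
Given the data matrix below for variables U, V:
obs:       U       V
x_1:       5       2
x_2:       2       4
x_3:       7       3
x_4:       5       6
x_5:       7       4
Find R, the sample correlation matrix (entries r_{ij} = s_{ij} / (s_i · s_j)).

Step 1 — column means:
  mean(U) = (5 + 2 + 7 + 5 + 7) / 5 = 26/5 = 5.2
  mean(V) = (2 + 4 + 3 + 6 + 4) / 5 = 19/5 = 3.8

Step 2 — sample variances and covariances s[i,j] = (1/(n-1)) · Σ_k (x_{k,i} - mean_i) · (x_{k,j} - mean_j), with n-1 = 4:
  s[U,U] = ((-0.2)·(-0.2) + (-3.2)·(-3.2) + (1.8)·(1.8) + (-0.2)·(-0.2) + (1.8)·(1.8)) / 4 = 16.8/4 = 4.2
  s[U,V] = ((-0.2)·(-1.8) + (-3.2)·(0.2) + (1.8)·(-0.8) + (-0.2)·(2.2) + (1.8)·(0.2)) / 4 = -1.8/4 = -0.45
  s[V,V] = ((-1.8)·(-1.8) + (0.2)·(0.2) + (-0.8)·(-0.8) + (2.2)·(2.2) + (0.2)·(0.2)) / 4 = 8.8/4 = 2.2
  Sample standard deviations s_i = √(s[i,i]):
  s(U) = √(4.2) = 2.0494
  s(V) = √(2.2) = 1.4832

Step 3 — r_{ij} = s_{ij} / (s_i · s_j):
  r[U,U] = 1 (diagonal).
  r[U,V] = -0.45 / (2.0494 · 1.4832) = -0.45 / 3.0397 = -0.148
  r[V,V] = 1 (diagonal).

R is symmetric with unit diagonal. Assembling:

R = [[1, -0.148],
 [-0.148, 1]]


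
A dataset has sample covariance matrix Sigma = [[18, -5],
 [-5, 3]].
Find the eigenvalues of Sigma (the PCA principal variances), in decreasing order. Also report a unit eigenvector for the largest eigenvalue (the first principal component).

Step 1 — characteristic polynomial of 2×2 Sigma:
  det(Sigma - λI) = λ² - trace · λ + det = 0.
  trace = 18 + 3 = 21, det = 18·3 - (-5)² = 29.
Step 2 — discriminant:
  Δ = trace² - 4·det = 441 - 116 = 325.
Step 3 — eigenvalues:
  λ = (trace ± √Δ)/2 = (21 ± 18.0278)/2,
  λ_1 = 19.5139,  λ_2 = 1.4861.

Step 4 — unit eigenvector for λ_1: solve (Sigma - λ_1 I)v = 0. First row:
  (18 - 19.5139)·v_x + (-5)·v_y = 0, i.e. (-1.5139)·v_x + (-5)·v_y = 0,
  so v ∝ (b, λ_1 - a) = (-5, 1.5139); multiply by -1 so the first entry is positive: u = (5, -1.5139).
  ||u|| = √((5)² + (-1.5139)²) = √(27.2918) ≈ 5.2242,
  v_1 = u/||u|| ≈ (0.9571, -0.2898) (||v_1|| = 1).

λ_1 = 19.5139,  λ_2 = 1.4861;  v_1 ≈ (0.9571, -0.2898)


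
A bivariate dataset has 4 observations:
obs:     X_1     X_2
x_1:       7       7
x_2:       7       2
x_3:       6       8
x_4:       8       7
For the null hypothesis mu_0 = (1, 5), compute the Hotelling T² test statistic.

Step 1 — sample mean vector:
  mean(X_1) = (7 + 7 + 6 + 8) / 4 = 28/4 = 7
  mean(X_2) = (7 + 2 + 8 + 7) / 4 = 24/4 = 6
  x̄ = (7, 6),  deviation x̄ - mu_0 = (7, 6) - (1, 5) = (6, 1).

Step 2 — sample covariance matrix, S[i,j] = (1/(n-1)) · Σ_k (x_{k,i} - mean_i) · (x_{k,j} - mean_j), divisor n-1 = 3:
  S[X_1,X_1] = ((0)·(0) + (0)·(0) + (-1)·(-1) + (1)·(1)) / 3 = 2/3 = 0.6667
  S[X_1,X_2] = ((0)·(1) + (0)·(-4) + (-1)·(2) + (1)·(1)) / 3 = -1/3 = -0.3333
  S[X_2,X_2] = ((1)·(1) + (-4)·(-4) + (2)·(2) + (1)·(1)) / 3 = 22/3 = 7.3333
  S = [[0.6667, -0.3333],
 [-0.3333, 7.3333]].

Step 3 — invert S. det(S) = 0.6667·7.3333 - (-0.3333)² = 4.7778.
  S^{-1} = (1/det) · [[d, -b], [-b, a]] = [[1.5349, 0.0698],
 [0.0698, 0.1395]].

Step 4 — quadratic form (x̄ - mu_0)^T · S^{-1} · (x̄ - mu_0):
  S^{-1} · (x̄ - mu_0) = (9.2791, 0.5581),
  (x̄ - mu_0)^T · [...] = (6)·(9.2791) + (1)·(0.5581) = 56.2326.

Step 5 — scale by n: T² = 4 · 56.2326 = 224.9302.

T² ≈ 224.9302


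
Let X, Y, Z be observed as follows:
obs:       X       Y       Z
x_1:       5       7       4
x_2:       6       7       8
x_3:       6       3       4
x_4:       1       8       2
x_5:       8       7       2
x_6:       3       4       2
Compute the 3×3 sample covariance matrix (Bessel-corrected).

Step 1 — column means:
  mean(X) = (5 + 6 + 6 + 1 + 8 + 3) / 6 = 29/6 = 4.8333
  mean(Y) = (7 + 7 + 3 + 8 + 7 + 4) / 6 = 36/6 = 6
  mean(Z) = (4 + 8 + 4 + 2 + 2 + 2) / 6 = 22/6 = 3.6667

Step 2 — sample covariance S[i,j] = (1/(n-1)) · Σ_k (x_{k,i} - mean_i) · (x_{k,j} - mean_j), with n-1 = 5.
  S[X,X] = ((0.1667)·(0.1667) + (1.1667)·(1.1667) + (1.1667)·(1.1667) + (-3.8333)·(-3.8333) + (3.1667)·(3.1667) + (-1.8333)·(-1.8333)) / 5 = 30.8333/5 = 6.1667
  S[X,Y] = ((0.1667)·(1) + (1.1667)·(1) + (1.1667)·(-3) + (-3.8333)·(2) + (3.1667)·(1) + (-1.8333)·(-2)) / 5 = -3/5 = -0.6
  S[X,Z] = ((0.1667)·(0.3333) + (1.1667)·(4.3333) + (1.1667)·(0.3333) + (-3.8333)·(-1.6667) + (3.1667)·(-1.6667) + (-1.8333)·(-1.6667)) / 5 = 9.6667/5 = 1.9333
  S[Y,Y] = ((1)·(1) + (1)·(1) + (-3)·(-3) + (2)·(2) + (1)·(1) + (-2)·(-2)) / 5 = 20/5 = 4
  S[Y,Z] = ((1)·(0.3333) + (1)·(4.3333) + (-3)·(0.3333) + (2)·(-1.6667) + (1)·(-1.6667) + (-2)·(-1.6667)) / 5 = 2/5 = 0.4
  S[Z,Z] = ((0.3333)·(0.3333) + (4.3333)·(4.3333) + (0.3333)·(0.3333) + (-1.6667)·(-1.6667) + (-1.6667)·(-1.6667) + (-1.6667)·(-1.6667)) / 5 = 27.3333/5 = 5.4667

S is symmetric (S[j,i] = S[i,j]). Assembling:

S = [[6.1667, -0.6, 1.9333],
 [-0.6, 4, 0.4],
 [1.9333, 0.4, 5.4667]]


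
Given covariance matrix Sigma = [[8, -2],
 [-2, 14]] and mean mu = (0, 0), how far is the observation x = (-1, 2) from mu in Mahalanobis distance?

Step 1 — centre the observation: (x - mu) = (-1, 2).

Step 2 — invert Sigma. det(Sigma) = 8·14 - (-2)² = 108.
  Sigma^{-1} = (1/det) · [[d, -b], [-b, a]] = [[0.1296, 0.0185],
 [0.0185, 0.0741]].

Step 3 — form the quadratic (x - mu)^T · Sigma^{-1} · (x - mu):
  Sigma^{-1} · (x - mu) = (-0.0926, 0.1296).
  (x - mu)^T · [Sigma^{-1} · (x - mu)] = (-1)·(-0.0926) + (2)·(0.1296) = 0.3519.

Step 4 — take square root: d = √(0.3519) ≈ 0.5932.

d(x, mu) = √(0.3519) ≈ 0.5932


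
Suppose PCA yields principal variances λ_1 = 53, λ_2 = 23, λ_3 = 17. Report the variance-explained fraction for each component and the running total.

Step 1 — total variance = trace(Sigma) = Σ λ_i = 53 + 23 + 17 = 93.

Step 2 — fraction explained by component i = λ_i / Σ λ:
  PC1: 53/93 = 0.5699
  PC2: 23/93 = 0.2473
  PC3: 17/93 = 0.1828

Step 3 — cumulative fraction after k components = (λ_1 + ... + λ_k) / Σ λ:
  k = 1: 53/93 = 0.5699
  k = 2: (53 + 23)/93 = 76/93 = 0.8172
  k = 3: (53 + 23 + 17)/93 = 93/93 = 1

Summary (fraction, with percent):

explained: PC1 0.5699 (56.99%), PC2 0.2473 (24.73%), PC3 0.1828 (18.28%);  cumulative: 0.5699, 0.8172, 1


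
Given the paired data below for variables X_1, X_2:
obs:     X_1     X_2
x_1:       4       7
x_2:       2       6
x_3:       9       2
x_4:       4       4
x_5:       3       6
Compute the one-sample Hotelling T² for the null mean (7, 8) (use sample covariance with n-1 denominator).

Step 1 — sample mean vector:
  mean(X_1) = (4 + 2 + 9 + 4 + 3) / 5 = 22/5 = 4.4
  mean(X_2) = (7 + 6 + 2 + 4 + 6) / 5 = 25/5 = 5
  x̄ = (4.4, 5),  deviation x̄ - mu_0 = (4.4, 5) - (7, 8) = (-2.6, -3).

Step 2 — sample covariance matrix, S[i,j] = (1/(n-1)) · Σ_k (x_{k,i} - mean_i) · (x_{k,j} - mean_j), divisor n-1 = 4:
  S[X_1,X_1] = ((-0.4)·(-0.4) + (-2.4)·(-2.4) + (4.6)·(4.6) + (-0.4)·(-0.4) + (-1.4)·(-1.4)) / 4 = 29.2/4 = 7.3
  S[X_1,X_2] = ((-0.4)·(2) + (-2.4)·(1) + (4.6)·(-3) + (-0.4)·(-1) + (-1.4)·(1)) / 4 = -18/4 = -4.5
  S[X_2,X_2] = ((2)·(2) + (1)·(1) + (-3)·(-3) + (-1)·(-1) + (1)·(1)) / 4 = 16/4 = 4
  S = [[7.3, -4.5],
 [-4.5, 4]].

Step 3 — invert S. det(S) = 7.3·4 - (-4.5)² = 8.95.
  S^{-1} = (1/det) · [[d, -b], [-b, a]] = [[0.4469, 0.5028],
 [0.5028, 0.8156]].

Step 4 — quadratic form (x̄ - mu_0)^T · S^{-1} · (x̄ - mu_0):
  S^{-1} · (x̄ - mu_0) = (-2.6704, -3.7542),
  (x̄ - mu_0)^T · [...] = (-2.6)·(-2.6704) + (-3)·(-3.7542) = 18.2056.

Step 5 — scale by n: T² = 5 · 18.2056 = 91.0279.

T² ≈ 91.0279


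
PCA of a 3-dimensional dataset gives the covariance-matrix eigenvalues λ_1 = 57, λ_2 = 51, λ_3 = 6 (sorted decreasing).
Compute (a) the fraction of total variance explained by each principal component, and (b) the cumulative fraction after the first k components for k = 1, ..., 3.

Step 1 — total variance = trace(Sigma) = Σ λ_i = 57 + 51 + 6 = 114.

Step 2 — fraction explained by component i = λ_i / Σ λ:
  PC1: 57/114 = 0.5
  PC2: 51/114 = 0.4474
  PC3: 6/114 = 0.0526

Step 3 — cumulative fraction after k components = (λ_1 + ... + λ_k) / Σ λ:
  k = 1: 57/114 = 0.5
  k = 2: (57 + 51)/114 = 108/114 = 0.9474
  k = 3: (57 + 51 + 6)/114 = 114/114 = 1

Summary (fraction, with percent):

explained: PC1 0.5 (50%), PC2 0.4474 (44.74%), PC3 0.0526 (5.26%);  cumulative: 0.5, 0.9474, 1


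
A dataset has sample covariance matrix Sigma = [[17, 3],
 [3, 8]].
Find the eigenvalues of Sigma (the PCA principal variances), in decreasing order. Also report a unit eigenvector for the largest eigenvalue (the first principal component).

Step 1 — characteristic polynomial of 2×2 Sigma:
  det(Sigma - λI) = λ² - trace · λ + det = 0.
  trace = 17 + 8 = 25, det = 17·8 - (3)² = 127.
Step 2 — discriminant:
  Δ = trace² - 4·det = 625 - 508 = 117.
Step 3 — eigenvalues:
  λ = (trace ± √Δ)/2 = (25 ± 10.8167)/2,
  λ_1 = 17.9083,  λ_2 = 7.0917.

Step 4 — unit eigenvector for λ_1: solve (Sigma - λ_1 I)v = 0. First row:
  (17 - 17.9083)·v_x + (3)·v_y = 0, i.e. (-0.9083)·v_x + (3)·v_y = 0,
  so v ∝ (b, λ_1 - a) = (3, 0.9083) = u.
  ||u|| = √((3)² + (0.9083)²) = √(9.8251) ≈ 3.1345,
  v_1 = u/||u|| ≈ (0.9571, 0.2898) (||v_1|| = 1).

λ_1 = 17.9083,  λ_2 = 7.0917;  v_1 ≈ (0.9571, 0.2898)


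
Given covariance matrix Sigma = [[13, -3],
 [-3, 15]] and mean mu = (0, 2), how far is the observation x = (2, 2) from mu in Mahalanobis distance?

Step 1 — centre the observation: (x - mu) = (2, 0).

Step 2 — invert Sigma. det(Sigma) = 13·15 - (-3)² = 186.
  Sigma^{-1} = (1/det) · [[d, -b], [-b, a]] = [[0.0806, 0.0161],
 [0.0161, 0.0699]].

Step 3 — form the quadratic (x - mu)^T · Sigma^{-1} · (x - mu):
  Sigma^{-1} · (x - mu) = (0.1613, 0.0323).
  (x - mu)^T · [Sigma^{-1} · (x - mu)] = (2)·(0.1613) + (0)·(0.0323) = 0.3226.

Step 4 — take square root: d = √(0.3226) ≈ 0.568.

d(x, mu) = √(0.3226) ≈ 0.568


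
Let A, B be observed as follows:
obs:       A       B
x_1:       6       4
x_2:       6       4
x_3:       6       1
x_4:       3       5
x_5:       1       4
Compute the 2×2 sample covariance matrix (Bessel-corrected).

Step 1 — column means:
  mean(A) = (6 + 6 + 6 + 3 + 1) / 5 = 22/5 = 4.4
  mean(B) = (4 + 4 + 1 + 5 + 4) / 5 = 18/5 = 3.6

Step 2 — sample covariance S[i,j] = (1/(n-1)) · Σ_k (x_{k,i} - mean_i) · (x_{k,j} - mean_j), with n-1 = 4.
  S[A,A] = ((1.6)·(1.6) + (1.6)·(1.6) + (1.6)·(1.6) + (-1.4)·(-1.4) + (-3.4)·(-3.4)) / 4 = 21.2/4 = 5.3
  S[A,B] = ((1.6)·(0.4) + (1.6)·(0.4) + (1.6)·(-2.6) + (-1.4)·(1.4) + (-3.4)·(0.4)) / 4 = -6.2/4 = -1.55
  S[B,B] = ((0.4)·(0.4) + (0.4)·(0.4) + (-2.6)·(-2.6) + (1.4)·(1.4) + (0.4)·(0.4)) / 4 = 9.2/4 = 2.3

S is symmetric (S[j,i] = S[i,j]). Assembling:

S = [[5.3, -1.55],
 [-1.55, 2.3]]


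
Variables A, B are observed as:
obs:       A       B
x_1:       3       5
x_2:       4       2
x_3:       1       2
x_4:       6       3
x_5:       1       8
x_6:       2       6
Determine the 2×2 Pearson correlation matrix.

Step 1 — column means:
  mean(A) = (3 + 4 + 1 + 6 + 1 + 2) / 6 = 17/6 = 2.8333
  mean(B) = (5 + 2 + 2 + 3 + 8 + 6) / 6 = 26/6 = 4.3333

Step 2 — sample variances and covariances s[i,j] = (1/(n-1)) · Σ_k (x_{k,i} - mean_i) · (x_{k,j} - mean_j), with n-1 = 5:
  s[A,A] = ((0.1667)·(0.1667) + (1.1667)·(1.1667) + (-1.8333)·(-1.8333) + (3.1667)·(3.1667) + (-1.8333)·(-1.8333) + (-0.8333)·(-0.8333)) / 5 = 18.8333/5 = 3.7667
  s[A,B] = ((0.1667)·(0.6667) + (1.1667)·(-2.3333) + (-1.8333)·(-2.3333) + (3.1667)·(-1.3333) + (-1.8333)·(3.6667) + (-0.8333)·(1.6667)) / 5 = -10.6667/5 = -2.1333
  s[B,B] = ((0.6667)·(0.6667) + (-2.3333)·(-2.3333) + (-2.3333)·(-2.3333) + (-1.3333)·(-1.3333) + (3.6667)·(3.6667) + (1.6667)·(1.6667)) / 5 = 29.3333/5 = 5.8667
  Sample standard deviations s_i = √(s[i,i]):
  s(A) = √(3.7667) = 1.9408
  s(B) = √(5.8667) = 2.4221

Step 3 — r_{ij} = s_{ij} / (s_i · s_j):
  r[A,A] = 1 (diagonal).
  r[A,B] = -2.1333 / (1.9408 · 2.4221) = -2.1333 / 4.7008 = -0.4538
  r[B,B] = 1 (diagonal).

R is symmetric with unit diagonal. Assembling:

R = [[1, -0.4538],
 [-0.4538, 1]]


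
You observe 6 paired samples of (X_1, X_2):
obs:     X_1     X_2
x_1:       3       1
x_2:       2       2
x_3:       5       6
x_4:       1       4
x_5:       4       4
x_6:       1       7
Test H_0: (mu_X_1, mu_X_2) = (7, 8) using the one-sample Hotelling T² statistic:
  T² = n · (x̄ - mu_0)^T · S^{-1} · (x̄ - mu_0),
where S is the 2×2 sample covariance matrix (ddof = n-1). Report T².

Step 1 — sample mean vector:
  mean(X_1) = (3 + 2 + 5 + 1 + 4 + 1) / 6 = 16/6 = 2.6667
  mean(X_2) = (1 + 2 + 6 + 4 + 4 + 7) / 6 = 24/6 = 4
  x̄ = (2.6667, 4),  deviation x̄ - mu_0 = (2.6667, 4) - (7, 8) = (-4.3333, -4).

Step 2 — sample covariance matrix, S[i,j] = (1/(n-1)) · Σ_k (x_{k,i} - mean_i) · (x_{k,j} - mean_j), divisor n-1 = 5:
  S[X_1,X_1] = ((0.3333)·(0.3333) + (-0.6667)·(-0.6667) + (2.3333)·(2.3333) + (-1.6667)·(-1.6667) + (1.3333)·(1.3333) + (-1.6667)·(-1.6667)) / 5 = 13.3333/5 = 2.6667
  S[X_1,X_2] = ((0.3333)·(-3) + (-0.6667)·(-2) + (2.3333)·(2) + (-1.6667)·(0) + (1.3333)·(0) + (-1.6667)·(3)) / 5 = 0/5 = 0
  S[X_2,X_2] = ((-3)·(-3) + (-2)·(-2) + (2)·(2) + (0)·(0) + (0)·(0) + (3)·(3)) / 5 = 26/5 = 5.2
  S = [[2.6667, 0],
 [0, 5.2]].

Step 3 — invert S. det(S) = 2.6667·5.2 - (0)² = 13.8667.
  S^{-1} = (1/det) · [[d, -b], [-b, a]] = [[0.375, 0],
 [0, 0.1923]].

Step 4 — quadratic form (x̄ - mu_0)^T · S^{-1} · (x̄ - mu_0):
  S^{-1} · (x̄ - mu_0) = (-1.625, -0.7692),
  (x̄ - mu_0)^T · [...] = (-4.3333)·(-1.625) + (-4)·(-0.7692) = 10.1186.

Step 5 — scale by n: T² = 6 · 10.1186 = 60.7115.

T² ≈ 60.7115


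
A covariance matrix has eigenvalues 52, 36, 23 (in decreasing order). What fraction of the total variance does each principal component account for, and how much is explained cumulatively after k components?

Step 1 — total variance = trace(Sigma) = Σ λ_i = 52 + 36 + 23 = 111.

Step 2 — fraction explained by component i = λ_i / Σ λ:
  PC1: 52/111 = 0.4685
  PC2: 36/111 = 0.3243
  PC3: 23/111 = 0.2072

Step 3 — cumulative fraction after k components = (λ_1 + ... + λ_k) / Σ λ:
  k = 1: 52/111 = 0.4685
  k = 2: (52 + 36)/111 = 88/111 = 0.7928
  k = 3: (52 + 36 + 23)/111 = 111/111 = 1

Summary (fraction, with percent):

explained: PC1 0.4685 (46.85%), PC2 0.3243 (32.43%), PC3 0.2072 (20.72%);  cumulative: 0.4685, 0.7928, 1


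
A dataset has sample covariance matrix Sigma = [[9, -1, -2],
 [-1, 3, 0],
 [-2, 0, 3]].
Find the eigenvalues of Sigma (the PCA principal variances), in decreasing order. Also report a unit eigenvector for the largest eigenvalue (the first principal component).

Step 1 — characteristic polynomial p(λ) = det(λI - Sigma) = λ³ - tr·λ² + c_1·λ - det, where tr = trace, c_1 = sum of the principal 2×2 minors, det = det(Sigma):
  tr = 9 + 3 + 3 = 15,
  c_1 = (9·3 - (-1)²) + (9·3 - (-2)²) + (3·3 - (0)²) = 26 + 23 + 9 = 58,
  det = 9·(3·3 - (0)²) - (-1)·((-1)·3 - (0)·(-2)) + (-2)·((-1)·(0) - 3·(-2)) = 9·(9) - (-1)·(-3) + (-2)·(6) = 66.
  So p(λ) = λ³ - 15λ² + 58λ - 66.
Step 2 — look for an integer root (rational root theorem: any rational root is an integer divisor of 66). Testing λ = 3:
  p(3) = 27 - 135 + 174 - 66 = 0  ✓
  Dividing out (λ - 3): p(λ) = (λ - 3)(λ² - 12λ + 22).
Step 3 — remaining eigenvalues from the quadratic λ² - 12λ + 22 = 0:
  Δ = 12² - 4·22 = 144 - 88 = 56,  λ = (12 ± √56)/2 = (12 ± 7.4833)/2 ≈ 9.7417 or 2.2583.
  Sorted: λ_1 = 9.7417,  λ_2 = 3,  λ_3 = 2.2583  (check: sum = 15 = tr ✓).

Step 4 — unit eigenvector for λ_1 ≈ 9.7417: v spans the null space of (Sigma - λ_1 I), whose rows are
  r_1 = (-0.7417, -1, -2),  r_2 = (-1, -6.7417, 0),  r_3 = (-2, 0, -6.7417).
  v is orthogonal to every row, so take v ∝ r_1 × r_2 = ((-1)·(0) - (-2)·(-6.7417), (-2)·(-1) - (-0.7417)·(0), (-0.7417)·(-6.7417) - (-1)·(-1)) ≈ (-13.4833, 2, 4).
  Rescale (multiply by -1 so the first nonzero entry is positive): u = (13.4833, -2, -4).
  ||u|| = √((13.4833)² + (-2)² + (-4)²) = √(201.7998) ≈ 14.2056,  v_1 = u/||u|| ≈ (0.9492, -0.1408, -0.2816) (||v_1|| = 1).

λ_1 = 9.7417,  λ_2 = 3,  λ_3 = 2.2583;  v_1 ≈ (0.9492, -0.1408, -0.2816)


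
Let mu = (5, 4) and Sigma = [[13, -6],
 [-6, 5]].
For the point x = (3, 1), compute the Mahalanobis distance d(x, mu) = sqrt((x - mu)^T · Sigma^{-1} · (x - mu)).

Step 1 — centre the observation: (x - mu) = (-2, -3).

Step 2 — invert Sigma. det(Sigma) = 13·5 - (-6)² = 29.
  Sigma^{-1} = (1/det) · [[d, -b], [-b, a]] = [[0.1724, 0.2069],
 [0.2069, 0.4483]].

Step 3 — form the quadratic (x - mu)^T · Sigma^{-1} · (x - mu):
  Sigma^{-1} · (x - mu) = (-0.9655, -1.7586).
  (x - mu)^T · [Sigma^{-1} · (x - mu)] = (-2)·(-0.9655) + (-3)·(-1.7586) = 7.2069.

Step 4 — take square root: d = √(7.2069) ≈ 2.6846.

d(x, mu) = √(7.2069) ≈ 2.6846


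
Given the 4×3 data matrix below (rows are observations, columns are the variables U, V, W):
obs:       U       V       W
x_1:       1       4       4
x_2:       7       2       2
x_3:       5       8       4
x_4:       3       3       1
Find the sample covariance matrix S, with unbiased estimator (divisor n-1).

Step 1 — column means:
  mean(U) = (1 + 7 + 5 + 3) / 4 = 16/4 = 4
  mean(V) = (4 + 2 + 8 + 3) / 4 = 17/4 = 4.25
  mean(W) = (4 + 2 + 4 + 1) / 4 = 11/4 = 2.75

Step 2 — sample covariance S[i,j] = (1/(n-1)) · Σ_k (x_{k,i} - mean_i) · (x_{k,j} - mean_j), with n-1 = 3.
  S[U,U] = ((-3)·(-3) + (3)·(3) + (1)·(1) + (-1)·(-1)) / 3 = 20/3 = 6.6667
  S[U,V] = ((-3)·(-0.25) + (3)·(-2.25) + (1)·(3.75) + (-1)·(-1.25)) / 3 = -1/3 = -0.3333
  S[U,W] = ((-3)·(1.25) + (3)·(-0.75) + (1)·(1.25) + (-1)·(-1.75)) / 3 = -3/3 = -1
  S[V,V] = ((-0.25)·(-0.25) + (-2.25)·(-2.25) + (3.75)·(3.75) + (-1.25)·(-1.25)) / 3 = 20.75/3 = 6.9167
  S[V,W] = ((-0.25)·(1.25) + (-2.25)·(-0.75) + (3.75)·(1.25) + (-1.25)·(-1.75)) / 3 = 8.25/3 = 2.75
  S[W,W] = ((1.25)·(1.25) + (-0.75)·(-0.75) + (1.25)·(1.25) + (-1.75)·(-1.75)) / 3 = 6.75/3 = 2.25

S is symmetric (S[j,i] = S[i,j]). Assembling:

S = [[6.6667, -0.3333, -1],
 [-0.3333, 6.9167, 2.75],
 [-1, 2.75, 2.25]]


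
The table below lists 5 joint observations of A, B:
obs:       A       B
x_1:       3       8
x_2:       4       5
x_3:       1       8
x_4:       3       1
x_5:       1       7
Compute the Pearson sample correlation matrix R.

Step 1 — column means:
  mean(A) = (3 + 4 + 1 + 3 + 1) / 5 = 12/5 = 2.4
  mean(B) = (8 + 5 + 8 + 1 + 7) / 5 = 29/5 = 5.8

Step 2 — sample variances and covariances s[i,j] = (1/(n-1)) · Σ_k (x_{k,i} - mean_i) · (x_{k,j} - mean_j), with n-1 = 4:
  s[A,A] = ((0.6)·(0.6) + (1.6)·(1.6) + (-1.4)·(-1.4) + (0.6)·(0.6) + (-1.4)·(-1.4)) / 4 = 7.2/4 = 1.8
  s[A,B] = ((0.6)·(2.2) + (1.6)·(-0.8) + (-1.4)·(2.2) + (0.6)·(-4.8) + (-1.4)·(1.2)) / 4 = -7.6/4 = -1.9
  s[B,B] = ((2.2)·(2.2) + (-0.8)·(-0.8) + (2.2)·(2.2) + (-4.8)·(-4.8) + (1.2)·(1.2)) / 4 = 34.8/4 = 8.7
  Sample standard deviations s_i = √(s[i,i]):
  s(A) = √(1.8) = 1.3416
  s(B) = √(8.7) = 2.9496

Step 3 — r_{ij} = s_{ij} / (s_i · s_j):
  r[A,A] = 1 (diagonal).
  r[A,B] = -1.9 / (1.3416 · 2.9496) = -1.9 / 3.9573 = -0.4801
  r[B,B] = 1 (diagonal).

R is symmetric with unit diagonal. Assembling:

R = [[1, -0.4801],
 [-0.4801, 1]]


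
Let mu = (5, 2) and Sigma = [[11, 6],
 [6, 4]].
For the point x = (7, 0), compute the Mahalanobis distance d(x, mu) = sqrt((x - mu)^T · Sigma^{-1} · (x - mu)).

Step 1 — centre the observation: (x - mu) = (2, -2).

Step 2 — invert Sigma. det(Sigma) = 11·4 - (6)² = 8.
  Sigma^{-1} = (1/det) · [[d, -b], [-b, a]] = [[0.5, -0.75],
 [-0.75, 1.375]].

Step 3 — form the quadratic (x - mu)^T · Sigma^{-1} · (x - mu):
  Sigma^{-1} · (x - mu) = (2.5, -4.25).
  (x - mu)^T · [Sigma^{-1} · (x - mu)] = (2)·(2.5) + (-2)·(-4.25) = 13.5.

Step 4 — take square root: d = √(13.5) ≈ 3.6742.

d(x, mu) = √(13.5) ≈ 3.6742


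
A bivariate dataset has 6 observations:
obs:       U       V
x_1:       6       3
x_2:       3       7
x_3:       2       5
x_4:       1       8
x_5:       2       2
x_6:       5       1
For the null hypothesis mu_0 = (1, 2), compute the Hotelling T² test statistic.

Step 1 — sample mean vector:
  mean(U) = (6 + 3 + 2 + 1 + 2 + 5) / 6 = 19/6 = 3.1667
  mean(V) = (3 + 7 + 5 + 8 + 2 + 1) / 6 = 26/6 = 4.3333
  x̄ = (3.1667, 4.3333),  deviation x̄ - mu_0 = (3.1667, 4.3333) - (1, 2) = (2.1667, 2.3333).

Step 2 — sample covariance matrix, S[i,j] = (1/(n-1)) · Σ_k (x_{k,i} - mean_i) · (x_{k,j} - mean_j), divisor n-1 = 5:
  S[U,U] = ((2.8333)·(2.8333) + (-0.1667)·(-0.1667) + (-1.1667)·(-1.1667) + (-2.1667)·(-2.1667) + (-1.1667)·(-1.1667) + (1.8333)·(1.8333)) / 5 = 18.8333/5 = 3.7667
  S[U,V] = ((2.8333)·(-1.3333) + (-0.1667)·(2.6667) + (-1.1667)·(0.6667) + (-2.1667)·(3.6667) + (-1.1667)·(-2.3333) + (1.8333)·(-3.3333)) / 5 = -16.3333/5 = -3.2667
  S[V,V] = ((-1.3333)·(-1.3333) + (2.6667)·(2.6667) + (0.6667)·(0.6667) + (3.6667)·(3.6667) + (-2.3333)·(-2.3333) + (-3.3333)·(-3.3333)) / 5 = 39.3333/5 = 7.8667
  S = [[3.7667, -3.2667],
 [-3.2667, 7.8667]].

Step 3 — invert S. det(S) = 3.7667·7.8667 - (-3.2667)² = 18.96.
  S^{-1} = (1/det) · [[d, -b], [-b, a]] = [[0.4149, 0.1723],
 [0.1723, 0.1987]].

Step 4 — quadratic form (x̄ - mu_0)^T · S^{-1} · (x̄ - mu_0):
  S^{-1} · (x̄ - mu_0) = (1.301, 0.8368),
  (x̄ - mu_0)^T · [...] = (2.1667)·(1.301) + (2.3333)·(0.8368) = 4.7714.

Step 5 — scale by n: T² = 6 · 4.7714 = 28.6287.

T² ≈ 28.6287


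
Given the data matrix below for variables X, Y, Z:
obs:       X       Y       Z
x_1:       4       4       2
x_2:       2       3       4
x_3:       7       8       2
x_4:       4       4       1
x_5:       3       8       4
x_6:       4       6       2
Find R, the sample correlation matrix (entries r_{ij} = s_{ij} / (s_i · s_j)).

Step 1 — column means:
  mean(X) = (4 + 2 + 7 + 4 + 3 + 4) / 6 = 24/6 = 4
  mean(Y) = (4 + 3 + 8 + 4 + 8 + 6) / 6 = 33/6 = 5.5
  mean(Z) = (2 + 4 + 2 + 1 + 4 + 2) / 6 = 15/6 = 2.5

Step 2 — sample variances and covariances s[i,j] = (1/(n-1)) · Σ_k (x_{k,i} - mean_i) · (x_{k,j} - mean_j), with n-1 = 5:
  s[X,X] = ((0)·(0) + (-2)·(-2) + (3)·(3) + (0)·(0) + (-1)·(-1) + (0)·(0)) / 5 = 14/5 = 2.8
  s[X,Y] = ((0)·(-1.5) + (-2)·(-2.5) + (3)·(2.5) + (0)·(-1.5) + (-1)·(2.5) + (0)·(0.5)) / 5 = 10/5 = 2
  s[X,Z] = ((0)·(-0.5) + (-2)·(1.5) + (3)·(-0.5) + (0)·(-1.5) + (-1)·(1.5) + (0)·(-0.5)) / 5 = -6/5 = -1.2
  s[Y,Y] = ((-1.5)·(-1.5) + (-2.5)·(-2.5) + (2.5)·(2.5) + (-1.5)·(-1.5) + (2.5)·(2.5) + (0.5)·(0.5)) / 5 = 23.5/5 = 4.7
  s[Y,Z] = ((-1.5)·(-0.5) + (-2.5)·(1.5) + (2.5)·(-0.5) + (-1.5)·(-1.5) + (2.5)·(1.5) + (0.5)·(-0.5)) / 5 = 1.5/5 = 0.3
  s[Z,Z] = ((-0.5)·(-0.5) + (1.5)·(1.5) + (-0.5)·(-0.5) + (-1.5)·(-1.5) + (1.5)·(1.5) + (-0.5)·(-0.5)) / 5 = 7.5/5 = 1.5
  Sample standard deviations s_i = √(s[i,i]):
  s(X) = √(2.8) = 1.6733
  s(Y) = √(4.7) = 2.1679
  s(Z) = √(1.5) = 1.2247

Step 3 — r_{ij} = s_{ij} / (s_i · s_j):
  r[X,X] = 1 (diagonal).
  r[X,Y] = 2 / (1.6733 · 2.1679) = 2 / 3.6277 = 0.5513
  r[X,Z] = -1.2 / (1.6733 · 1.2247) = -1.2 / 2.0494 = -0.5855
  r[Y,Y] = 1 (diagonal).
  r[Y,Z] = 0.3 / (2.1679 · 1.2247) = 0.3 / 2.6552 = 0.113
  r[Z,Z] = 1 (diagonal).

R is symmetric with unit diagonal. Assembling:

R = [[1, 0.5513, -0.5855],
 [0.5513, 1, 0.113],
 [-0.5855, 0.113, 1]]


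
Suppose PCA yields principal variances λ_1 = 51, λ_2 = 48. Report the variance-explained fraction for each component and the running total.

Step 1 — total variance = trace(Sigma) = Σ λ_i = 51 + 48 = 99.

Step 2 — fraction explained by component i = λ_i / Σ λ:
  PC1: 51/99 = 0.5152
  PC2: 48/99 = 0.4848

Step 3 — cumulative fraction after k components = (λ_1 + ... + λ_k) / Σ λ:
  k = 1: 51/99 = 0.5152
  k = 2: (51 + 48)/99 = 99/99 = 1

Summary (fraction, with percent):

explained: PC1 0.5152 (51.52%), PC2 0.4848 (48.48%);  cumulative: 0.5152, 1


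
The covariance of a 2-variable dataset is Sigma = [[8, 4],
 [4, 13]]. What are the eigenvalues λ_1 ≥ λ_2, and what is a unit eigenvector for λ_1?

Step 1 — characteristic polynomial of 2×2 Sigma:
  det(Sigma - λI) = λ² - trace · λ + det = 0.
  trace = 8 + 13 = 21, det = 8·13 - (4)² = 88.
Step 2 — discriminant:
  Δ = trace² - 4·det = 441 - 352 = 89.
Step 3 — eigenvalues:
  λ = (trace ± √Δ)/2 = (21 ± 9.434)/2,
  λ_1 = 15.217,  λ_2 = 5.783.

Step 4 — unit eigenvector for λ_1: solve (Sigma - λ_1 I)v = 0. First row:
  (8 - 15.217)·v_x + (4)·v_y = 0, i.e. (-7.217)·v_x + (4)·v_y = 0,
  so v ∝ (b, λ_1 - a) = (4, 7.217) = u.
  ||u|| = √((4)² + (7.217)²) = √(68.085) ≈ 8.2514,
  v_1 = u/||u|| ≈ (0.4848, 0.8746) (||v_1|| = 1).

λ_1 = 15.217,  λ_2 = 5.783;  v_1 ≈ (0.4848, 0.8746)


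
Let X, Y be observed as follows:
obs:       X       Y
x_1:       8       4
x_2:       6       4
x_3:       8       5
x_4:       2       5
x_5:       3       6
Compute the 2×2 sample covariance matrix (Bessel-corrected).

Step 1 — column means:
  mean(X) = (8 + 6 + 8 + 2 + 3) / 5 = 27/5 = 5.4
  mean(Y) = (4 + 4 + 5 + 5 + 6) / 5 = 24/5 = 4.8

Step 2 — sample covariance S[i,j] = (1/(n-1)) · Σ_k (x_{k,i} - mean_i) · (x_{k,j} - mean_j), with n-1 = 4.
  S[X,X] = ((2.6)·(2.6) + (0.6)·(0.6) + (2.6)·(2.6) + (-3.4)·(-3.4) + (-2.4)·(-2.4)) / 4 = 31.2/4 = 7.8
  S[X,Y] = ((2.6)·(-0.8) + (0.6)·(-0.8) + (2.6)·(0.2) + (-3.4)·(0.2) + (-2.4)·(1.2)) / 4 = -5.6/4 = -1.4
  S[Y,Y] = ((-0.8)·(-0.8) + (-0.8)·(-0.8) + (0.2)·(0.2) + (0.2)·(0.2) + (1.2)·(1.2)) / 4 = 2.8/4 = 0.7

S is symmetric (S[j,i] = S[i,j]). Assembling:

S = [[7.8, -1.4],
 [-1.4, 0.7]]


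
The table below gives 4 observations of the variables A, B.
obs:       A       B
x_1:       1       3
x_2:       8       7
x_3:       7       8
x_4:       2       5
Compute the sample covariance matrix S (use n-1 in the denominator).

Step 1 — column means:
  mean(A) = (1 + 8 + 7 + 2) / 4 = 18/4 = 4.5
  mean(B) = (3 + 7 + 8 + 5) / 4 = 23/4 = 5.75

Step 2 — sample covariance S[i,j] = (1/(n-1)) · Σ_k (x_{k,i} - mean_i) · (x_{k,j} - mean_j), with n-1 = 3.
  S[A,A] = ((-3.5)·(-3.5) + (3.5)·(3.5) + (2.5)·(2.5) + (-2.5)·(-2.5)) / 3 = 37/3 = 12.3333
  S[A,B] = ((-3.5)·(-2.75) + (3.5)·(1.25) + (2.5)·(2.25) + (-2.5)·(-0.75)) / 3 = 21.5/3 = 7.1667
  S[B,B] = ((-2.75)·(-2.75) + (1.25)·(1.25) + (2.25)·(2.25) + (-0.75)·(-0.75)) / 3 = 14.75/3 = 4.9167

S is symmetric (S[j,i] = S[i,j]). Assembling:

S = [[12.3333, 7.1667],
 [7.1667, 4.9167]]


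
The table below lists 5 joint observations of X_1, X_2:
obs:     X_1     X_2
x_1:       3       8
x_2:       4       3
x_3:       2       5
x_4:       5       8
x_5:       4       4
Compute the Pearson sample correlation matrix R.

Step 1 — column means:
  mean(X_1) = (3 + 4 + 2 + 5 + 4) / 5 = 18/5 = 3.6
  mean(X_2) = (8 + 3 + 5 + 8 + 4) / 5 = 28/5 = 5.6

Step 2 — sample variances and covariances s[i,j] = (1/(n-1)) · Σ_k (x_{k,i} - mean_i) · (x_{k,j} - mean_j), with n-1 = 4:
  s[X_1,X_1] = ((-0.6)·(-0.6) + (0.4)·(0.4) + (-1.6)·(-1.6) + (1.4)·(1.4) + (0.4)·(0.4)) / 4 = 5.2/4 = 1.3
  s[X_1,X_2] = ((-0.6)·(2.4) + (0.4)·(-2.6) + (-1.6)·(-0.6) + (1.4)·(2.4) + (0.4)·(-1.6)) / 4 = 1.2/4 = 0.3
  s[X_2,X_2] = ((2.4)·(2.4) + (-2.6)·(-2.6) + (-0.6)·(-0.6) + (2.4)·(2.4) + (-1.6)·(-1.6)) / 4 = 21.2/4 = 5.3
  Sample standard deviations s_i = √(s[i,i]):
  s(X_1) = √(1.3) = 1.1402
  s(X_2) = √(5.3) = 2.3022

Step 3 — r_{ij} = s_{ij} / (s_i · s_j):
  r[X_1,X_1] = 1 (diagonal).
  r[X_1,X_2] = 0.3 / (1.1402 · 2.3022) = 0.3 / 2.6249 = 0.1143
  r[X_2,X_2] = 1 (diagonal).

R is symmetric with unit diagonal. Assembling:

R = [[1, 0.1143],
 [0.1143, 1]]


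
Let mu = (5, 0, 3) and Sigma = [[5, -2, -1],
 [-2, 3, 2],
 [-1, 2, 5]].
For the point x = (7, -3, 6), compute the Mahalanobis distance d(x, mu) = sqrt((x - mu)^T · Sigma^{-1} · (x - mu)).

Step 1 — centre the observation: (x - mu) = (2, -3, 3).

Step 2 — invert Sigma (cofactor / det for 3×3, or solve directly):
  Sigma^{-1} = [[0.275, 0.2, -0.025],
 [0.2, 0.6, -0.2],
 [-0.025, -0.2, 0.275]].

Step 3 — form the quadratic (x - mu)^T · Sigma^{-1} · (x - mu):
  Sigma^{-1} · (x - mu) = (-0.125, -2, 1.375).
  (x - mu)^T · [Sigma^{-1} · (x - mu)] = (2)·(-0.125) + (-3)·(-2) + (3)·(1.375) = 9.875.

Step 4 — take square root: d = √(9.875) ≈ 3.1425.

d(x, mu) = √(9.875) ≈ 3.1425


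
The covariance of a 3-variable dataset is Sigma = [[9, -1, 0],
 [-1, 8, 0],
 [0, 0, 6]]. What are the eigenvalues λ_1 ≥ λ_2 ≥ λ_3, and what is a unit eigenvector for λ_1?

Step 1 — characteristic polynomial p(λ) = det(λI - Sigma) = λ³ - tr·λ² + c_1·λ - det, where tr = trace, c_1 = sum of the principal 2×2 minors, det = det(Sigma):
  tr = 9 + 8 + 6 = 23,
  c_1 = (9·8 - (-1)²) + (9·6 - (0)²) + (8·6 - (0)²) = 71 + 54 + 48 = 173,
  det = 9·(8·6 - (0)²) - (-1)·((-1)·6 - (0)·(0)) + (0)·((-1)·(0) - 8·(0)) = 9·(48) - (-1)·(-6) + (0)·(0) = 426.
  So p(λ) = λ³ - 23λ² + 173λ - 426.
Step 2 — look for an integer root (rational root theorem: any rational root is an integer divisor of 426). Testing λ = 6:
  p(6) = 216 - 828 + 1038 - 426 = 0  ✓
  Dividing out (λ - 6): p(λ) = (λ - 6)(λ² - 17λ + 71).
Step 3 — remaining eigenvalues from the quadratic λ² - 17λ + 71 = 0:
  Δ = 17² - 4·71 = 289 - 284 = 5,  λ = (17 ± √5)/2 = (17 ± 2.2361)/2 ≈ 9.618 or 7.382.
  Sorted: λ_1 = 9.618,  λ_2 = 7.382,  λ_3 = 6  (check: sum = 23 = tr ✓).

Step 4 — unit eigenvector for λ_1 ≈ 9.618: v spans the null space of (Sigma - λ_1 I), whose rows are
  r_1 = (-0.618, -1, 0),  r_2 = (-1, -1.618, 0),  r_3 = (0, 0, -3.618).
  v is orthogonal to every row, so take v ∝ r_1 × r_3 = ((-1)·(-3.618) - (0)·(0), (0)·(0) - (-0.618)·(-3.618), (-0.618)·(0) - (-1)·(0)) ≈ (3.618, -2.2361, 0).
  Let u = (3.618, -2.2361, 0).
  ||u|| = √((3.618)² + (-2.2361)² + (0)²) = √(18.0902) ≈ 4.2533,  v_1 = u/||u|| ≈ (0.8507, -0.5257, 0) (||v_1|| = 1).

λ_1 = 9.618,  λ_2 = 7.382,  λ_3 = 6;  v_1 ≈ (0.8507, -0.5257, 0)


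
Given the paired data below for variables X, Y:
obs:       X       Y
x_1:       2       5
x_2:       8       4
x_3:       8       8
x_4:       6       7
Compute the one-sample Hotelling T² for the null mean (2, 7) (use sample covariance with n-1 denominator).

Step 1 — sample mean vector:
  mean(X) = (2 + 8 + 8 + 6) / 4 = 24/4 = 6
  mean(Y) = (5 + 4 + 8 + 7) / 4 = 24/4 = 6
  x̄ = (6, 6),  deviation x̄ - mu_0 = (6, 6) - (2, 7) = (4, -1).

Step 2 — sample covariance matrix, S[i,j] = (1/(n-1)) · Σ_k (x_{k,i} - mean_i) · (x_{k,j} - mean_j), divisor n-1 = 3:
  S[X,X] = ((-4)·(-4) + (2)·(2) + (2)·(2) + (0)·(0)) / 3 = 24/3 = 8
  S[X,Y] = ((-4)·(-1) + (2)·(-2) + (2)·(2) + (0)·(1)) / 3 = 4/3 = 1.3333
  S[Y,Y] = ((-1)·(-1) + (-2)·(-2) + (2)·(2) + (1)·(1)) / 3 = 10/3 = 3.3333
  S = [[8, 1.3333],
 [1.3333, 3.3333]].

Step 3 — invert S. det(S) = 8·3.3333 - (1.3333)² = 24.8889.
  S^{-1} = (1/det) · [[d, -b], [-b, a]] = [[0.1339, -0.0536],
 [-0.0536, 0.3214]].

Step 4 — quadratic form (x̄ - mu_0)^T · S^{-1} · (x̄ - mu_0):
  S^{-1} · (x̄ - mu_0) = (0.5893, -0.5357),
  (x̄ - mu_0)^T · [...] = (4)·(0.5893) + (-1)·(-0.5357) = 2.8929.

Step 5 — scale by n: T² = 4 · 2.8929 = 11.5714.

T² ≈ 11.5714


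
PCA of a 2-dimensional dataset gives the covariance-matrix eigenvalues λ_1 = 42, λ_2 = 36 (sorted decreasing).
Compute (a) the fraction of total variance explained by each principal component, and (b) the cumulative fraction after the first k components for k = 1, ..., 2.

Step 1 — total variance = trace(Sigma) = Σ λ_i = 42 + 36 = 78.

Step 2 — fraction explained by component i = λ_i / Σ λ:
  PC1: 42/78 = 0.5385
  PC2: 36/78 = 0.4615

Step 3 — cumulative fraction after k components = (λ_1 + ... + λ_k) / Σ λ:
  k = 1: 42/78 = 0.5385
  k = 2: (42 + 36)/78 = 78/78 = 1

Summary (fraction, with percent):

explained: PC1 0.5385 (53.85%), PC2 0.4615 (46.15%);  cumulative: 0.5385, 1


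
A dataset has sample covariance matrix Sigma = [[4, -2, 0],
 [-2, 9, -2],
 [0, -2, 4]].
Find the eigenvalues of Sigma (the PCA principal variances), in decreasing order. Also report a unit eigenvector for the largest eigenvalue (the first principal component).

Step 1 — characteristic polynomial p(λ) = det(λI - Sigma) = λ³ - tr·λ² + c_1·λ - det, where tr = trace, c_1 = sum of the principal 2×2 minors, det = det(Sigma):
  tr = 4 + 9 + 4 = 17,
  c_1 = (4·9 - (-2)²) + (4·4 - (0)²) + (9·4 - (-2)²) = 32 + 16 + 32 = 80,
  det = 4·(9·4 - (-2)²) - (-2)·((-2)·4 - (-2)·(0)) + (0)·((-2)·(-2) - 9·(0)) = 4·(32) - (-2)·(-8) + (0)·(4) = 112.
  So p(λ) = λ³ - 17λ² + 80λ - 112.
Step 2 — look for an integer root (rational root theorem: any rational root is an integer divisor of 112). Testing λ = 4:
  p(4) = 64 - 272 + 320 - 112 = 0  ✓
  Dividing out (λ - 4): p(λ) = (λ - 4)(λ² - 13λ + 28).
Step 3 — remaining eigenvalues from the quadratic λ² - 13λ + 28 = 0:
  Δ = 13² - 4·28 = 169 - 112 = 57,  λ = (13 ± √57)/2 = (13 ± 7.5498)/2 ≈ 10.2749 or 2.7251.
  Sorted: λ_1 = 10.2749,  λ_2 = 4,  λ_3 = 2.7251  (check: sum = 17 = tr ✓).

Step 4 — unit eigenvector for λ_1 ≈ 10.2749: v spans the null space of (Sigma - λ_1 I), whose rows are
  r_1 = (-6.2749, -2, 0),  r_2 = (-2, -1.2749, -2),  r_3 = (0, -2, -6.2749).
  v is orthogonal to every row, so take v ∝ r_1 × r_2 = ((-2)·(-2) - (0)·(-1.2749), (0)·(-2) - (-6.2749)·(-2), (-6.2749)·(-1.2749) - (-2)·(-2)) ≈ (4, -12.5498, 4).
  Let u = (4, -12.5498, 4).
  ||u|| = √((4)² + (-12.5498)² + (4)²) = √(189.4983) ≈ 13.7658,  v_1 = u/||u|| ≈ (0.2906, -0.9117, 0.2906) (||v_1|| = 1).

λ_1 = 10.2749,  λ_2 = 4,  λ_3 = 2.7251;  v_1 ≈ (0.2906, -0.9117, 0.2906)


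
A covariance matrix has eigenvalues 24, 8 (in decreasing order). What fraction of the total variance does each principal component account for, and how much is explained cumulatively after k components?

Step 1 — total variance = trace(Sigma) = Σ λ_i = 24 + 8 = 32.

Step 2 — fraction explained by component i = λ_i / Σ λ:
  PC1: 24/32 = 0.75
  PC2: 8/32 = 0.25

Step 3 — cumulative fraction after k components = (λ_1 + ... + λ_k) / Σ λ:
  k = 1: 24/32 = 0.75
  k = 2: (24 + 8)/32 = 32/32 = 1

Summary (fraction, with percent):

explained: PC1 0.75 (75%), PC2 0.25 (25%);  cumulative: 0.75, 1


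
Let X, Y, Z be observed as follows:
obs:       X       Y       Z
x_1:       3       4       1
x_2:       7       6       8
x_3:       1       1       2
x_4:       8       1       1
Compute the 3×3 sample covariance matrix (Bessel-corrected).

Step 1 — column means:
  mean(X) = (3 + 7 + 1 + 8) / 4 = 19/4 = 4.75
  mean(Y) = (4 + 6 + 1 + 1) / 4 = 12/4 = 3
  mean(Z) = (1 + 8 + 2 + 1) / 4 = 12/4 = 3

Step 2 — sample covariance S[i,j] = (1/(n-1)) · Σ_k (x_{k,i} - mean_i) · (x_{k,j} - mean_j), with n-1 = 3.
  S[X,X] = ((-1.75)·(-1.75) + (2.25)·(2.25) + (-3.75)·(-3.75) + (3.25)·(3.25)) / 3 = 32.75/3 = 10.9167
  S[X,Y] = ((-1.75)·(1) + (2.25)·(3) + (-3.75)·(-2) + (3.25)·(-2)) / 3 = 6/3 = 2
  S[X,Z] = ((-1.75)·(-2) + (2.25)·(5) + (-3.75)·(-1) + (3.25)·(-2)) / 3 = 12/3 = 4
  S[Y,Y] = ((1)·(1) + (3)·(3) + (-2)·(-2) + (-2)·(-2)) / 3 = 18/3 = 6
  S[Y,Z] = ((1)·(-2) + (3)·(5) + (-2)·(-1) + (-2)·(-2)) / 3 = 19/3 = 6.3333
  S[Z,Z] = ((-2)·(-2) + (5)·(5) + (-1)·(-1) + (-2)·(-2)) / 3 = 34/3 = 11.3333

S is symmetric (S[j,i] = S[i,j]). Assembling:

S = [[10.9167, 2, 4],
 [2, 6, 6.3333],
 [4, 6.3333, 11.3333]]


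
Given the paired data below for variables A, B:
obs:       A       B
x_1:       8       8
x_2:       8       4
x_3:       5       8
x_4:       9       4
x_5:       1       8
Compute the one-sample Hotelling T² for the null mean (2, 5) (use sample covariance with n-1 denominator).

Step 1 — sample mean vector:
  mean(A) = (8 + 8 + 5 + 9 + 1) / 5 = 31/5 = 6.2
  mean(B) = (8 + 4 + 8 + 4 + 8) / 5 = 32/5 = 6.4
  x̄ = (6.2, 6.4),  deviation x̄ - mu_0 = (6.2, 6.4) - (2, 5) = (4.2, 1.4).

Step 2 — sample covariance matrix, S[i,j] = (1/(n-1)) · Σ_k (x_{k,i} - mean_i) · (x_{k,j} - mean_j), divisor n-1 = 4:
  S[A,A] = ((1.8)·(1.8) + (1.8)·(1.8) + (-1.2)·(-1.2) + (2.8)·(2.8) + (-5.2)·(-5.2)) / 4 = 42.8/4 = 10.7
  S[A,B] = ((1.8)·(1.6) + (1.8)·(-2.4) + (-1.2)·(1.6) + (2.8)·(-2.4) + (-5.2)·(1.6)) / 4 = -18.4/4 = -4.6
  S[B,B] = ((1.6)·(1.6) + (-2.4)·(-2.4) + (1.6)·(1.6) + (-2.4)·(-2.4) + (1.6)·(1.6)) / 4 = 19.2/4 = 4.8
  S = [[10.7, -4.6],
 [-4.6, 4.8]].

Step 3 — invert S. det(S) = 10.7·4.8 - (-4.6)² = 30.2.
  S^{-1} = (1/det) · [[d, -b], [-b, a]] = [[0.1589, 0.1523],
 [0.1523, 0.3543]].

Step 4 — quadratic form (x̄ - mu_0)^T · S^{-1} · (x̄ - mu_0):
  S^{-1} · (x̄ - mu_0) = (0.8808, 1.1358),
  (x̄ - mu_0)^T · [...] = (4.2)·(0.8808) + (1.4)·(1.1358) = 5.2894.

Step 5 — scale by n: T² = 5 · 5.2894 = 26.447.

T² ≈ 26.447
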